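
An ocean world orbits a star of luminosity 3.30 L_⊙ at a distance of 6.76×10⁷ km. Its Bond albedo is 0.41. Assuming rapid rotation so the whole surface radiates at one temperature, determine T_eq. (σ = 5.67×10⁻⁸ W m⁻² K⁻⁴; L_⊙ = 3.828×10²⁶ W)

T_eq ≈ 489 K

d = 6.76×10⁷ km = 6.76×10¹⁰ m.
L = 3.30 × 3.828×10²⁶ = 1.26×10²⁷ W.
Flux: S = L/(4πd²) = 1.26×10²⁷/(4π×(6.76×10¹⁰)²) = 2.20×10⁴ W m⁻².
Energy balance: absorbed = emitted ⇒ πR²·S(1−A) = 4πR²·σT_eq⁴, so T_eq⁴ = S(1−A)/(4σ).
T_eq = [2.20×10⁴ × 0.59 / (4 × 5.67×10⁻⁸)]^(1/4) = (5.72×10¹⁰)^(1/4) = 489 K.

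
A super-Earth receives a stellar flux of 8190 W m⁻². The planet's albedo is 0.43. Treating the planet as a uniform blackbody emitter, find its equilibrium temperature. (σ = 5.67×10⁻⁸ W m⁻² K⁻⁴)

T_eq ≈ 379 K

Energy balance: absorbed = emitted ⇒ πR²·S(1−A) = 4πR²·σT_eq⁴, so T_eq⁴ = S(1−A)/(4σ).
T_eq = [8190 × 0.57 / (4 × 5.67×10⁻⁸)]^(1/4) = (2.06×10¹⁰)^(1/4) = 379 K.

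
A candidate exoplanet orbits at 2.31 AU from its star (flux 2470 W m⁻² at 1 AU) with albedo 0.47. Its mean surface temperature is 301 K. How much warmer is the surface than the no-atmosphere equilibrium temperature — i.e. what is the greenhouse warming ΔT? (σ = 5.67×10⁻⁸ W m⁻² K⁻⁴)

ΔT ≈ 119.6 K

S = 2470/2.31² = 462.9 W m⁻².
T_eq = [S(1−A)/(4σ)]^(1/4) = [462.9×0.53/(4×5.67×10⁻⁸)]^(1/4) = 181.4 K.
ΔT = T_surf − T_eq = 301 − 181.4.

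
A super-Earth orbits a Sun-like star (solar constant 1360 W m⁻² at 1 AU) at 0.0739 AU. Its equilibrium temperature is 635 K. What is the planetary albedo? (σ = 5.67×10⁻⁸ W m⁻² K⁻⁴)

Flux at 0.0739 AU: S = 1360/0.0739² = 2.49×10⁵ W m⁻².
From T_eq⁴ = S(1−A)/(4σ): 1−A = 4σT_eq⁴/S.
1−A = 4 × 5.67×10⁻⁸ × (635)⁴ / 2.49×10⁵ = 0.148.

A ≈ 0.85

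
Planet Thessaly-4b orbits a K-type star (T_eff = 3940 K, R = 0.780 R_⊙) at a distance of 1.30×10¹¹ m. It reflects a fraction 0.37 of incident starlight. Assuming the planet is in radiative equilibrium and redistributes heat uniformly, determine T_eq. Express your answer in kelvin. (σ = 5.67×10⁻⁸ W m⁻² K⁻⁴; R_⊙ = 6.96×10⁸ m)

T_eq ≈ 160 K

R_⋆ = 0.780 × 6.96×10⁸ = 5.43×10⁸ m.
L = 4πR_⋆²σT_⋆⁴ = 4π(5.43×10⁸)² × 5.67×10⁻⁸ × (3940)⁴ = 5.06×10²⁵ W.
S = L/(4πd²) = 238 W m⁻².
Energy balance: absorbed = emitted ⇒ πR²·S(1−A) = 4πR²·σT_eq⁴, so T_eq⁴ = S(1−A)/(4σ).
T_eq = [238 × 0.63 / (4 × 5.67×10⁻⁸)]^(1/4) = (6.62×10⁸)^(1/4) = 160 K.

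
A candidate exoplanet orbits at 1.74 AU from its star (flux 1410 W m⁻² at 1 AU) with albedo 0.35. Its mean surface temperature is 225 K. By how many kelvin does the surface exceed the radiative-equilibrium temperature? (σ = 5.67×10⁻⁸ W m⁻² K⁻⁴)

S = 1410/1.74² = 465.7 W m⁻².
T_eq = [S(1−A)/(4σ)]^(1/4) = [465.7×0.65/(4×5.67×10⁻⁸)]^(1/4) = 191.1 K.
ΔT = T_surf − T_eq = 225 − 191.1.

ΔT ≈ 33.9 K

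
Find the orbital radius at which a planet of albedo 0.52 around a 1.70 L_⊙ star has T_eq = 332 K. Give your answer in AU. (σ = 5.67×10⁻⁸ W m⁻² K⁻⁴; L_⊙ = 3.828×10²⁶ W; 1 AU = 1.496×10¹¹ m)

L = 1.70 × 3.828×10²⁶ = 6.51×10²⁶ W.
From T_eq⁴ = L(1−A)/(16πσd²): d = √[L(1−A)/(16πσT_eq⁴)].
d = √[6.51×10²⁶ × 0.48 / (16π × 5.67×10⁻⁸ × (332)⁴)] = 9.50×10¹⁰ m = 0.635 AU.

d ≈ 0.635 AU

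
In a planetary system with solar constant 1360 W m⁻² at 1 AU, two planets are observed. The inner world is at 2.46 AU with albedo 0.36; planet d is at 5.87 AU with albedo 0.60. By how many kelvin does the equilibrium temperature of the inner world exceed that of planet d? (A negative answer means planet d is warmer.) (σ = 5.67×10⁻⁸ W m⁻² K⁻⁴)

T_eq = [S₀(1−A)/(4σd²)]^(1/4), so T ∝ (1−A)^(1/4) / √d.
T₁ = [1360×0.64/(4×5.67×10⁻⁸×2.46²)]^(1/4) = 158.69 K.
T₂ = [1360×0.40/(4×5.67×10⁻⁸×5.87²)]^(1/4) = 91.34 K.

ΔT ≈ 67.3 K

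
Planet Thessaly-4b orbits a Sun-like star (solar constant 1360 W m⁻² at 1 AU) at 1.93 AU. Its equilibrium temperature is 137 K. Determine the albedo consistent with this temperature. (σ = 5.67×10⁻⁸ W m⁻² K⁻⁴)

A ≈ 0.78

Flux at 1.93 AU: S = 1360/1.93² = 365 W m⁻².
From T_eq⁴ = S(1−A)/(4σ): 1−A = 4σT_eq⁴/S.
1−A = 4 × 5.67×10⁻⁸ × (137)⁴ / 365 = 0.219.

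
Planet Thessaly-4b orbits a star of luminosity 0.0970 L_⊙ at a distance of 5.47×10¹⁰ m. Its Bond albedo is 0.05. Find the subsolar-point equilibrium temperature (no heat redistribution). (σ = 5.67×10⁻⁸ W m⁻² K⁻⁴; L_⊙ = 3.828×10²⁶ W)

L = 0.0970 × 3.828×10²⁶ = 3.71×10²⁵ W.
Flux: S = L/(4πd²) = 3.71×10²⁵/(4π×(5.47×10¹⁰)²) = 988 W m⁻².
At the subsolar point the surface absorbs S(1−A) and emits σT⁴ per unit area — no factor of 4, since only the local patch is in balance.
T = [988 × 0.95 / 5.67×10⁻⁸]^(1/4) = (1.65×10¹⁰)^(1/4) = 359 K.

T_ss ≈ 359 K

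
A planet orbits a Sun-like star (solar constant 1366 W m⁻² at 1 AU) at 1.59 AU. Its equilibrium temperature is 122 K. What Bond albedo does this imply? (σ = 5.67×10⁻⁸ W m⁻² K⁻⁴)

Flux at 1.59 AU: S = 1366/1.59² = 540 W m⁻².
From T_eq⁴ = S(1−A)/(4σ): 1−A = 4σT_eq⁴/S.
1−A = 4 × 5.67×10⁻⁸ × (122)⁴ / 540 = 0.093.

A ≈ 0.91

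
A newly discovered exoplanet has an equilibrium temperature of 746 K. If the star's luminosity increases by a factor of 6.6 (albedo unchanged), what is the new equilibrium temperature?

T_eq ≈ 1200 K

T_eq ∝ L^(1/4) · d^(−1/2).
T′ = 746 × 6.6^(1/4) = 1200 K.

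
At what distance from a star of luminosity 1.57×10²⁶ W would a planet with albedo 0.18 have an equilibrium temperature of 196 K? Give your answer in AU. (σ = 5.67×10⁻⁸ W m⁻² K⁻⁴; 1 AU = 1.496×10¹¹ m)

From T_eq⁴ = L(1−A)/(16πσd²): d = √[L(1−A)/(16πσT_eq⁴)].
d = √[1.57×10²⁶ × 0.82 / (16π × 5.67×10⁻⁸ × (196)⁴)] = 1.75×10¹¹ m = 1.17 AU.

d ≈ 1.17 AU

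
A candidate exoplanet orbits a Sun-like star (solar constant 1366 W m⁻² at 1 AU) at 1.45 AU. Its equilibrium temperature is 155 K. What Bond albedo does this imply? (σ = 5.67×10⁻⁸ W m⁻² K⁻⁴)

Flux at 1.45 AU: S = 1366/1.45² = 650 W m⁻².
From T_eq⁴ = S(1−A)/(4σ): 1−A = 4σT_eq⁴/S.
1−A = 4 × 5.67×10⁻⁸ × (155)⁴ / 650 = 0.201.

A ≈ 0.80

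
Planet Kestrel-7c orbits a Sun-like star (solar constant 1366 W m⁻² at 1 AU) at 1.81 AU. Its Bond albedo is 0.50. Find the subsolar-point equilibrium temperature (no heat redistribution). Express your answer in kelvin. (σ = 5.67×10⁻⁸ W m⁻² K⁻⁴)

Flux at 1.81 AU: S = 1366/1.81² = 417 W m⁻².
At the subsolar point the surface absorbs S(1−A) and emits σT⁴ per unit area — no factor of 4, since only the local patch is in balance.
T = [417 × 0.50 / 5.67×10⁻⁸]^(1/4) = (3.68×10⁹)^(1/4) = 246 K.

T_ss ≈ 246 K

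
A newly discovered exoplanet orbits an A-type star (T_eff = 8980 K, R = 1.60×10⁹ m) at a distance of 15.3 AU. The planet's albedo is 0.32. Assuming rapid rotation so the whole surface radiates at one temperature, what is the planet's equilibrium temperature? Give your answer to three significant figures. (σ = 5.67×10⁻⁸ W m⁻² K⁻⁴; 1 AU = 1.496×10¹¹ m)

d = 15.3 AU = 2.29×10¹² m.
L = 4πR_⋆²σT_⋆⁴ = 4π(1.60×10⁹)² × 5.67×10⁻⁸ × (8980)⁴ = 1.19×10²⁸ W.
S = L/(4πd²) = 180 W m⁻².
Energy balance: absorbed = emitted ⇒ πR²·S(1−A) = 4πR²·σT_eq⁴, so T_eq⁴ = S(1−A)/(4σ).
T_eq = [180 × 0.68 / (4 × 5.67×10⁻⁸)]^(1/4) = (5.40×10⁸)^(1/4) = 152 K.

T_eq ≈ 152 K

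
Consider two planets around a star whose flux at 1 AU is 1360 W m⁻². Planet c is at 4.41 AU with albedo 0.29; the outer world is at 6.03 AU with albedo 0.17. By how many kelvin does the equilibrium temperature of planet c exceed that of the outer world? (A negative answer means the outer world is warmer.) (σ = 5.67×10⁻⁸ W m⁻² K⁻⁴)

T_eq = [S₀(1−A)/(4σd²)]^(1/4), so T ∝ (1−A)^(1/4) / √d.
T₁ = [1360×0.71/(4×5.67×10⁻⁸×4.41²)]^(1/4) = 121.64 K.
T₂ = [1360×0.83/(4×5.67×10⁻⁸×6.03²)]^(1/4) = 108.16 K.

ΔT ≈ 13.5 K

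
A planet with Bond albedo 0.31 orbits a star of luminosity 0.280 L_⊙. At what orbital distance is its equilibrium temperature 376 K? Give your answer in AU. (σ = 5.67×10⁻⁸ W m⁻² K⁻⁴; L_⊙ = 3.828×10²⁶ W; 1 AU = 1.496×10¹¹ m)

L = 0.280 × 3.828×10²⁶ = 1.07×10²⁶ W.
From T_eq⁴ = L(1−A)/(16πσd²): d = √[L(1−A)/(16πσT_eq⁴)].
d = √[1.07×10²⁶ × 0.69 / (16π × 5.67×10⁻⁸ × (376)⁴)] = 3.60×10¹⁰ m = 0.241 AU.

d ≈ 0.241 AU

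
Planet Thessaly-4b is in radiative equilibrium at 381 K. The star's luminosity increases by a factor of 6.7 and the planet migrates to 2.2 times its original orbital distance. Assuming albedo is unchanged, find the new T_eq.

T_eq ≈ 413 K

T_eq ∝ L^(1/4) · d^(−1/2).
T′ = 381 × 6.7^(1/4) / 2.2^(1/2) = 413 K.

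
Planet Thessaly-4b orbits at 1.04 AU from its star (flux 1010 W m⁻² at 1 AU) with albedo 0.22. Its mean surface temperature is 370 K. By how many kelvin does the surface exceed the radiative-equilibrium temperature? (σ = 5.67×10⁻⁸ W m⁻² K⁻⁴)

S = 1010/1.04² = 933.8 W m⁻².
T_eq = [S(1−A)/(4σ)]^(1/4) = [933.8×0.78/(4×5.67×10⁻⁸)]^(1/4) = 238.1 K.
ΔT = T_surf − T_eq = 370 − 238.1.

ΔT ≈ 131.9 K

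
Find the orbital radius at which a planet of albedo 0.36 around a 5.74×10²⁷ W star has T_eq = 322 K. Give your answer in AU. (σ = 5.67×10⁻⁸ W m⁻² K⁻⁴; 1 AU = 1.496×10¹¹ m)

From T_eq⁴ = L(1−A)/(16πσd²): d = √[L(1−A)/(16πσT_eq⁴)].
d = √[5.74×10²⁷ × 0.64 / (16π × 5.67×10⁻⁸ × (322)⁴)] = 3.46×10¹¹ m = 2.31 AU.

d ≈ 2.31 AU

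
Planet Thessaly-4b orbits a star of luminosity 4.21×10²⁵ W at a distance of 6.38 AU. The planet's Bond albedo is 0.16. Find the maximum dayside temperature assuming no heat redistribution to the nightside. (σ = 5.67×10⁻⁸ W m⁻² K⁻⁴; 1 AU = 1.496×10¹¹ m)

d = 6.38 AU = 9.54×10¹¹ m.
Flux: S = L/(4πd²) = 4.21×10²⁵/(4π×(9.54×10¹¹)²) = 3.68 W m⁻².
With no redistribution each surface element balances locally: S(1−A) = σT⁴.
T = [3.68 × 0.84 / 5.67×10⁻⁸]^(1/4) = (5.45×10⁷)^(1/4) = 85.9 K.

T_ss ≈ 85.9 K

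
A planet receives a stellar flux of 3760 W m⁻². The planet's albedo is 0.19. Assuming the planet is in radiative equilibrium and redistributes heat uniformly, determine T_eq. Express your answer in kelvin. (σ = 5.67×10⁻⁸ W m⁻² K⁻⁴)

Energy balance: absorbed = emitted ⇒ πR²·S(1−A) = 4πR²·σT_eq⁴, so T_eq⁴ = S(1−A)/(4σ).
T_eq = [3760 × 0.81 / (4 × 5.67×10⁻⁸)]^(1/4) = (1.34×10¹⁰)^(1/4) = 340 K.

T_eq ≈ 340 K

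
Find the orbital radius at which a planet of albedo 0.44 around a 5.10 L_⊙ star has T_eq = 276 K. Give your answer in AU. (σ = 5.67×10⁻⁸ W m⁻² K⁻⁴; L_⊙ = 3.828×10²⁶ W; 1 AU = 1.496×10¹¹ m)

L = 5.10 × 3.828×10²⁶ = 1.95×10²⁷ W.
From T_eq⁴ = L(1−A)/(16πσd²): d = √[L(1−A)/(16πσT_eq⁴)].
d = √[1.95×10²⁷ × 0.56 / (16π × 5.67×10⁻⁸ × (276)⁴)] = 2.57×10¹¹ m = 1.72 AU.

d ≈ 1.72 AU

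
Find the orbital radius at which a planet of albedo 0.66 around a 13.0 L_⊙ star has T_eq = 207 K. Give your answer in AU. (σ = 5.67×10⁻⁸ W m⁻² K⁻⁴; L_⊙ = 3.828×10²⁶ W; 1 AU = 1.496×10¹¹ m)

L = 13.0 × 3.828×10²⁶ = 4.98×10²⁷ W.
From T_eq⁴ = L(1−A)/(16πσd²): d = √[L(1−A)/(16πσT_eq⁴)].
d = √[4.98×10²⁷ × 0.34 / (16π × 5.67×10⁻⁸ × (207)⁴)] = 5.69×10¹¹ m = 3.80 AU.

d ≈ 3.80 AU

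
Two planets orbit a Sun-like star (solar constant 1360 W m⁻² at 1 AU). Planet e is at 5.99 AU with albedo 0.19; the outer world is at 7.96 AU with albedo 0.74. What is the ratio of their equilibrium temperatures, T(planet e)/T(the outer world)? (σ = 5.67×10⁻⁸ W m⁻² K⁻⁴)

T₁/T₂ ≈ 1.532

T_eq = [S₀(1−A)/(4σd²)]^(1/4), so T ∝ (1−A)^(1/4) / √d.
T₁ = [1360×0.81/(4×5.67×10⁻⁸×5.99²)]^(1/4) = 107.87 K.
T₂ = [1360×0.26/(4×5.67×10⁻⁸×7.96²)]^(1/4) = 70.43 K.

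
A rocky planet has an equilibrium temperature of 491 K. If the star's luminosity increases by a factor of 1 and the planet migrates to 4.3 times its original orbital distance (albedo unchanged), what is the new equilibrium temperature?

T_eq ≈ 237 K

T_eq ∝ L^(1/4) · d^(−1/2).
T′ = 491 × 1^(1/4) / 4.3^(1/2) = 237 K.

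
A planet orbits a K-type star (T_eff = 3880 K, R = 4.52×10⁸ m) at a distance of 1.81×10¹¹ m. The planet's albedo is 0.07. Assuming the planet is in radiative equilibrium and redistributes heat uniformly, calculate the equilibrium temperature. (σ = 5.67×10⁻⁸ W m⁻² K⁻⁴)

L = 4πR_⋆²σT_⋆⁴ = 4π(4.52×10⁸)² × 5.67×10⁻⁸ × (3880)⁴ = 3.30×10²⁵ W.
S = L/(4πd²) = 80.1 W m⁻².
Energy balance: absorbed = emitted ⇒ πR²·S(1−A) = 4πR²·σT_eq⁴, so T_eq⁴ = S(1−A)/(4σ).
T_eq = [80.1 × 0.93 / (4 × 5.67×10⁻⁸)]^(1/4) = (3.29×10⁸)^(1/4) = 135 K.

T_eq ≈ 135 K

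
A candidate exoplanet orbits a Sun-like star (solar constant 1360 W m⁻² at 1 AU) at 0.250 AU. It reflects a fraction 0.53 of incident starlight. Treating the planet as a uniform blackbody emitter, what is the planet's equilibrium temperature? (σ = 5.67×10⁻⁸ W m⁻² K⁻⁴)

Flux at 0.250 AU: S = 1360/0.250² = 2.18×10⁴ W m⁻².
Energy balance: absorbed = emitted ⇒ πR²·S(1−A) = 4πR²·σT_eq⁴, so T_eq⁴ = S(1−A)/(4σ).
T_eq = [2.18×10⁴ × 0.47 / (4 × 5.67×10⁻⁸)]^(1/4) = (4.51×10¹⁰)^(1/4) = 461 K.

T_eq ≈ 461 K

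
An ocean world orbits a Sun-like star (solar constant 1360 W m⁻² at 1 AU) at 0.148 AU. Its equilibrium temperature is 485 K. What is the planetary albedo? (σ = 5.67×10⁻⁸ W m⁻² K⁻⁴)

A ≈ 0.80

Flux at 0.148 AU: S = 1360/0.148² = 6.21×10⁴ W m⁻².
From T_eq⁴ = S(1−A)/(4σ): 1−A = 4σT_eq⁴/S.
1−A = 4 × 5.67×10⁻⁸ × (485)⁴ / 6.21×10⁴ = 0.202.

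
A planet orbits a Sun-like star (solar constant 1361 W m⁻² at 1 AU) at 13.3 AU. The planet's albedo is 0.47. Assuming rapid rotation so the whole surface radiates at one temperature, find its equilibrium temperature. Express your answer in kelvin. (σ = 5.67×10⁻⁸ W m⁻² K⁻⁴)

T_eq ≈ 65.1 K

Flux at 13.3 AU: S = 1361/13.3² = 7.69 W m⁻².
Energy balance: absorbed = emitted ⇒ πR²·S(1−A) = 4πR²·σT_eq⁴, so T_eq⁴ = S(1−A)/(4σ).
T_eq = [7.69 × 0.53 / (4 × 5.67×10⁻⁸)]^(1/4) = (1.80×10⁷)^(1/4) = 65.1 K.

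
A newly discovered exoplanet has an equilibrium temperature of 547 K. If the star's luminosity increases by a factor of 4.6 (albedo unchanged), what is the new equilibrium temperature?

T_eq ≈ 801 K

T_eq ∝ L^(1/4) · d^(−1/2).
T′ = 547 × 4.6^(1/4) = 801 K.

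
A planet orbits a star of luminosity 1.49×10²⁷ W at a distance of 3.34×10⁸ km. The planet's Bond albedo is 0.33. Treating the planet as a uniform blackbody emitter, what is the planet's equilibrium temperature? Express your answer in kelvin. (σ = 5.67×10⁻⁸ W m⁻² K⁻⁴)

d = 3.34×10⁸ km = 3.34×10¹¹ m.
Flux: S = L/(4πd²) = 1.49×10²⁷/(4π×(3.34×10¹¹)²) = 1060 W m⁻².
Energy balance: absorbed = emitted ⇒ πR²·S(1−A) = 4πR²·σT_eq⁴, so T_eq⁴ = S(1−A)/(4σ).
T_eq = [1060 × 0.67 / (4 × 5.67×10⁻⁸)]^(1/4) = (3.14×10⁹)^(1/4) = 237 K.

T_eq ≈ 237 K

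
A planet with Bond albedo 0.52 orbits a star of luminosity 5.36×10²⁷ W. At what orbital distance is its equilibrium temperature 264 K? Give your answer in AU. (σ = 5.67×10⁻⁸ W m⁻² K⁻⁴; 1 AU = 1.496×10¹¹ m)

From T_eq⁴ = L(1−A)/(16πσd²): d = √[L(1−A)/(16πσT_eq⁴)].
d = √[5.36×10²⁷ × 0.48 / (16π × 5.67×10⁻⁸ × (264)⁴)] = 4.31×10¹¹ m = 2.88 AU.

d ≈ 2.88 AU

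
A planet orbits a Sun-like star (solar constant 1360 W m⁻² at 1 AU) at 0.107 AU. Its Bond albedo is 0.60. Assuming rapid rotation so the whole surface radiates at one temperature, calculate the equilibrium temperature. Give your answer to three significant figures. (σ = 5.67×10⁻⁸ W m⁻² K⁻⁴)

Flux at 0.107 AU: S = 1360/0.107² = 1.19×10⁵ W m⁻².
Energy balance: absorbed = emitted ⇒ πR²·S(1−A) = 4πR²·σT_eq⁴, so T_eq⁴ = S(1−A)/(4σ).
T_eq = [1.19×10⁵ × 0.40 / (4 × 5.67×10⁻⁸)]^(1/4) = (2.10×10¹¹)^(1/4) = 677 K.

T_eq ≈ 677 K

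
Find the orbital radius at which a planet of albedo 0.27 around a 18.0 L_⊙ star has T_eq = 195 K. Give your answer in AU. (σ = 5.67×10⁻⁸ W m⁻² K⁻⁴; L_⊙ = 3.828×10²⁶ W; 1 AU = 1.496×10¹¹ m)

L = 18.0 × 3.828×10²⁶ = 6.89×10²⁷ W.
From T_eq⁴ = L(1−A)/(16πσd²): d = √[L(1−A)/(16πσT_eq⁴)].
d = √[6.89×10²⁷ × 0.73 / (16π × 5.67×10⁻⁸ × (195)⁴)] = 1.10×10¹² m = 7.39 AU.

d ≈ 7.39 AU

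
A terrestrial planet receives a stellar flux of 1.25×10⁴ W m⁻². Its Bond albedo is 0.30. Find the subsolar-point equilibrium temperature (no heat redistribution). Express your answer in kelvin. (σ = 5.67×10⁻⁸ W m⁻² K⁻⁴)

T_ss ≈ 627 K

At the subsolar point the surface absorbs S(1−A) and emits σT⁴ per unit area — no factor of 4, since only the local patch is in balance.
T = [1.25×10⁴ × 0.70 / 5.67×10⁻⁸]^(1/4) = (1.54×10¹¹)^(1/4) = 627 K.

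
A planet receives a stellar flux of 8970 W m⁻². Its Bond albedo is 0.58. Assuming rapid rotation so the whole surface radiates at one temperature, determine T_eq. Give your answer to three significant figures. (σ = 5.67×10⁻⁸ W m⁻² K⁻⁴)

T_eq ≈ 359 K

Energy balance: absorbed = emitted ⇒ πR²·S(1−A) = 4πR²·σT_eq⁴, so T_eq⁴ = S(1−A)/(4σ).
T_eq = [8970 × 0.42 / (4 × 5.67×10⁻⁸)]^(1/4) = (1.66×10¹⁰)^(1/4) = 359 K.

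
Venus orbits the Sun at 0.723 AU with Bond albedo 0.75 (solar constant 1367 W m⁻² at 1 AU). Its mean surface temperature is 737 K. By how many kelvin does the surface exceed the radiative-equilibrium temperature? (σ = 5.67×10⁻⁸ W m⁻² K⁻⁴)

S = 1367/0.723² = 2615 W m⁻².
T_eq = [S(1−A)/(4σ)]^(1/4) = [2615×0.25/(4×5.67×10⁻⁸)]^(1/4) = 231.7 K.
ΔT = T_surf − T_eq = 737 − 231.7.

ΔT ≈ 505.3 K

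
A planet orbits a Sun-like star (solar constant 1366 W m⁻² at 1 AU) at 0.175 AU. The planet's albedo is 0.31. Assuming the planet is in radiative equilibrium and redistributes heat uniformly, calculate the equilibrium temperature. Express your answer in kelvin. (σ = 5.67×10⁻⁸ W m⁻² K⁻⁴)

Flux at 0.175 AU: S = 1366/0.175² = 4.46×10⁴ W m⁻².
Energy balance: absorbed = emitted ⇒ πR²·S(1−A) = 4πR²·σT_eq⁴, so T_eq⁴ = S(1−A)/(4σ).
T_eq = [4.46×10⁴ × 0.69 / (4 × 5.67×10⁻⁸)]^(1/4) = (1.36×10¹¹)^(1/4) = 607 K.

T_eq ≈ 607 K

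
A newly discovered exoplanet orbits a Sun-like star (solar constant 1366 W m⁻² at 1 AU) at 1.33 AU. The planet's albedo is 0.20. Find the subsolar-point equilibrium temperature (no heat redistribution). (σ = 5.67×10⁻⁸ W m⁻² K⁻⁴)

Flux at 1.33 AU: S = 1366/1.33² = 772 W m⁻².
At the subsolar point the surface absorbs S(1−A) and emits σT⁴ per unit area — no factor of 4, since only the local patch is in balance.
T = [772 × 0.80 / 5.67×10⁻⁸]^(1/4) = (1.09×10¹⁰)^(1/4) = 323 K.

T_ss ≈ 323 K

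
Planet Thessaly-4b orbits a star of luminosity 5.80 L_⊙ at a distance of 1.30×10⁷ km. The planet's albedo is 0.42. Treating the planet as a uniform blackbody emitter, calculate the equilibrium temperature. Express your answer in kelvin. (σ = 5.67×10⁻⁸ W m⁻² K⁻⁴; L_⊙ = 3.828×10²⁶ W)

T_eq ≈ 1280 K

d = 1.30×10⁷ km = 1.30×10¹⁰ m.
L = 5.80 × 3.828×10²⁶ = 2.22×10²⁷ W.
Flux: S = L/(4πd²) = 2.22×10²⁷/(4π×(1.30×10¹⁰)²) = 1.05×10⁶ W m⁻².
Energy balance: absorbed = emitted ⇒ πR²·S(1−A) = 4πR²·σT_eq⁴, so T_eq⁴ = S(1−A)/(4σ).
T_eq = [1.05×10⁶ × 0.58 / (4 × 5.67×10⁻⁸)]^(1/4) = (2.67×10¹²)^(1/4) = 1280 K.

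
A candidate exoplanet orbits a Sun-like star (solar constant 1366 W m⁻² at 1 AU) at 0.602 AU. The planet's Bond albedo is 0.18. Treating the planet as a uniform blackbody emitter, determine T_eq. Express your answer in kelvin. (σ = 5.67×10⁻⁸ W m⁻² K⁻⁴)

T_eq ≈ 342 K

Flux at 0.602 AU: S = 1366/0.602² = 3770 W m⁻².
Energy balance: absorbed = emitted ⇒ πR²·S(1−A) = 4πR²·σT_eq⁴, so T_eq⁴ = S(1−A)/(4σ).
T_eq = [3770 × 0.82 / (4 × 5.67×10⁻⁸)]^(1/4) = (1.36×10¹⁰)^(1/4) = 342 K.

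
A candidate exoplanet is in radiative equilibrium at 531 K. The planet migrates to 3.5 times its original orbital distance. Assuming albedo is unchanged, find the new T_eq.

T_eq ≈ 284 K

T_eq ∝ L^(1/4) · d^(−1/2).
T′ = 531 / 3.5^(1/2) = 284 K.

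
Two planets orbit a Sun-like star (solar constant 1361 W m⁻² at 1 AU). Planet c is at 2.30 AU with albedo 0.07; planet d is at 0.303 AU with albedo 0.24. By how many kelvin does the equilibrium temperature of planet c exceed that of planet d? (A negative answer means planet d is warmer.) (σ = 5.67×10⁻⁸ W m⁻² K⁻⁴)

ΔT ≈ -291.9 K

T_eq = [S₀(1−A)/(4σd²)]^(1/4), so T ∝ (1−A)^(1/4) / √d.
T₁ = [1361×0.93/(4×5.67×10⁻⁸×2.30²)]^(1/4) = 180.22 K.
T₂ = [1361×0.76/(4×5.67×10⁻⁸×0.303²)]^(1/4) = 472.10 K.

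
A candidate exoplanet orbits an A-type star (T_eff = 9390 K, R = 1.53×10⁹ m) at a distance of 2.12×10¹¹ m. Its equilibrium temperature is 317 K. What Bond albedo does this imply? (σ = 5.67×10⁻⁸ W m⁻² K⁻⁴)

A ≈ 0.90

L = 4πR_⋆²σT_⋆⁴ = 4π(1.53×10⁹)² × 5.67×10⁻⁸ × (9390)⁴ = 1.30×10²⁸ W.
S = L/(4πd²) = 2.30×10⁴ W m⁻².
From T_eq⁴ = S(1−A)/(4σ): 1−A = 4σT_eq⁴/S.
1−A = 4 × 5.67×10⁻⁸ × (317)⁴ / 2.30×10⁴ = 0.100.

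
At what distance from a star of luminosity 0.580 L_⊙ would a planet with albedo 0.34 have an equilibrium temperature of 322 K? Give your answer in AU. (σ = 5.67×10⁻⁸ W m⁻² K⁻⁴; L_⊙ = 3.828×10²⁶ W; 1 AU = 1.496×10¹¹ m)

d ≈ 0.462 AU

L = 0.580 × 3.828×10²⁶ = 2.22×10²⁶ W.
From T_eq⁴ = L(1−A)/(16πσd²): d = √[L(1−A)/(16πσT_eq⁴)].
d = √[2.22×10²⁶ × 0.66 / (16π × 5.67×10⁻⁸ × (322)⁴)] = 6.92×10¹⁰ m = 0.462 AU.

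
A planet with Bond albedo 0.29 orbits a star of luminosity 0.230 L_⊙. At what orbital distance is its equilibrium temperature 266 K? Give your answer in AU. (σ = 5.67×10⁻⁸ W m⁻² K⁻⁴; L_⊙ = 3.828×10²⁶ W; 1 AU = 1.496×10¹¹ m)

L = 0.230 × 3.828×10²⁶ = 8.80×10²⁵ W.
From T_eq⁴ = L(1−A)/(16πσd²): d = √[L(1−A)/(16πσT_eq⁴)].
d = √[8.80×10²⁵ × 0.71 / (16π × 5.67×10⁻⁸ × (266)⁴)] = 6.62×10¹⁰ m = 0.442 AU.

d ≈ 0.442 AU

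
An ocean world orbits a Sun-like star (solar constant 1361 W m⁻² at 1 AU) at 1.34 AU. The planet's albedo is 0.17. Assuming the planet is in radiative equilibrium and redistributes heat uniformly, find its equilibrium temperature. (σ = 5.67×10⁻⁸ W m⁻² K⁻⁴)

Flux at 1.34 AU: S = 1361/1.34² = 758 W m⁻².
Energy balance: absorbed = emitted ⇒ πR²·S(1−A) = 4πR²·σT_eq⁴, so T_eq⁴ = S(1−A)/(4σ).
T_eq = [758 × 0.83 / (4 × 5.67×10⁻⁸)]^(1/4) = (2.77×10⁹)^(1/4) = 229 K.

T_eq ≈ 229 K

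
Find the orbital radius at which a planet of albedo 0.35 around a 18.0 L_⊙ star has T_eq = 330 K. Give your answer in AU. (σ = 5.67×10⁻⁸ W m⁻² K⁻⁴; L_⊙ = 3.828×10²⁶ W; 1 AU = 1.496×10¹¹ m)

d ≈ 2.43 AU

L = 18.0 × 3.828×10²⁶ = 6.89×10²⁷ W.
From T_eq⁴ = L(1−A)/(16πσd²): d = √[L(1−A)/(16πσT_eq⁴)].
d = √[6.89×10²⁷ × 0.65 / (16π × 5.67×10⁻⁸ × (330)⁴)] = 3.64×10¹¹ m = 2.43 AU.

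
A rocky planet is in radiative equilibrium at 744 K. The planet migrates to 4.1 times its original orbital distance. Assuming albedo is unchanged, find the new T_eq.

T_eq ∝ L^(1/4) · d^(−1/2).
T′ = 744 / 4.1^(1/2) = 367 K.

T_eq ≈ 367 K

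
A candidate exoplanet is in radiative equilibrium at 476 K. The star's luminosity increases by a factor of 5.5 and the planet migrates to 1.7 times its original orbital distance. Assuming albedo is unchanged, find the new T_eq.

T_eq ∝ L^(1/4) · d^(−1/2).
T′ = 476 × 5.5^(1/4) / 1.7^(1/2) = 559 K.

T_eq ≈ 559 K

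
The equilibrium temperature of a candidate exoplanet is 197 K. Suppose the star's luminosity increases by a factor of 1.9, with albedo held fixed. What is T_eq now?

T_eq ∝ L^(1/4) · d^(−1/2).
T′ = 197 × 1.9^(1/4) = 231 K.

T_eq ≈ 231 K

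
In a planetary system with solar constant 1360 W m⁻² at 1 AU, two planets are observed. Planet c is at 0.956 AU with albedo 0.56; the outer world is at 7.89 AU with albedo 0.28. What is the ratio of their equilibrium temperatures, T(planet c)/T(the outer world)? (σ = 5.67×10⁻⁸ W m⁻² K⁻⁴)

T_eq = [S₀(1−A)/(4σd²)]^(1/4), so T ∝ (1−A)^(1/4) / √d.
T₁ = [1360×0.44/(4×5.67×10⁻⁸×0.956²)]^(1/4) = 231.80 K.
T₂ = [1360×0.72/(4×5.67×10⁻⁸×7.89²)]^(1/4) = 91.26 K.

T₁/T₂ ≈ 2.540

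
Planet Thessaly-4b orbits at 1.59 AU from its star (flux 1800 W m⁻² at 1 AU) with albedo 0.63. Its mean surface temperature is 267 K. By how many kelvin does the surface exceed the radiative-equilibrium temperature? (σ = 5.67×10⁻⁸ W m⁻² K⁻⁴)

S = 1800/1.59² = 712.0 W m⁻².
T_eq = [S(1−A)/(4σ)]^(1/4) = [712.0×0.37/(4×5.67×10⁻⁸)]^(1/4) = 184.6 K.
ΔT = T_surf − T_eq = 267 − 184.6.

ΔT ≈ 82.4 K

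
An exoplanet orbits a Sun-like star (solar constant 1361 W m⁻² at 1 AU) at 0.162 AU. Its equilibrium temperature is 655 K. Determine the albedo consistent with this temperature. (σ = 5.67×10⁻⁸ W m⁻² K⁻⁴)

A ≈ 0.20

Flux at 0.162 AU: S = 1361/0.162² = 5.19×10⁴ W m⁻².
From T_eq⁴ = S(1−A)/(4σ): 1−A = 4σT_eq⁴/S.
1−A = 4 × 5.67×10⁻⁸ × (655)⁴ / 5.19×10⁴ = 0.805.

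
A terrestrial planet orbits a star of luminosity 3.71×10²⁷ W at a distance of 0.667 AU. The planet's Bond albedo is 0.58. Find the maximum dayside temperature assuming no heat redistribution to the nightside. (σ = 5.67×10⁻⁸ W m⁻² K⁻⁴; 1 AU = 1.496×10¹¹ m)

T_ss ≈ 685 K

d = 0.667 AU = 9.98×10¹⁰ m.
Flux: S = L/(4πd²) = 3.71×10²⁷/(4π×(9.98×10¹⁰)²) = 2.97×10⁴ W m⁻².
With no redistribution each surface element balances locally: S(1−A) = σT⁴.
T = [2.97×10⁴ × 0.42 / 5.67×10⁻⁸]^(1/4) = (2.20×10¹¹)^(1/4) = 685 K.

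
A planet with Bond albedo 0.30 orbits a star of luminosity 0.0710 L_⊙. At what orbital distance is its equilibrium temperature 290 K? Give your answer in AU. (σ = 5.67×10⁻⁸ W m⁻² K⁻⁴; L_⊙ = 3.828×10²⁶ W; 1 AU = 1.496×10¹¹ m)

L = 0.0710 × 3.828×10²⁶ = 2.72×10²⁵ W.
From T_eq⁴ = L(1−A)/(16πσd²): d = √[L(1−A)/(16πσT_eq⁴)].
d = √[2.72×10²⁵ × 0.70 / (16π × 5.67×10⁻⁸ × (290)⁴)] = 3.07×10¹⁰ m = 0.205 AU.

d ≈ 0.205 AU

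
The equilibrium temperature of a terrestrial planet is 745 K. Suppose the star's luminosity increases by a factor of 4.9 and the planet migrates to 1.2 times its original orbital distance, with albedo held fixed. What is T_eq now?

T_eq ≈ 1010 K

T_eq ∝ L^(1/4) · d^(−1/2).
T′ = 745 × 4.9^(1/4) / 1.2^(1/2) = 1010 K.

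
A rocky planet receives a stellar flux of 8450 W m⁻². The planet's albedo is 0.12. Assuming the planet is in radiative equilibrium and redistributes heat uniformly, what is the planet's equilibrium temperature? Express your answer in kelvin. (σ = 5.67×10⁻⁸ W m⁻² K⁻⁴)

Energy balance: absorbed = emitted ⇒ πR²·S(1−A) = 4πR²·σT_eq⁴, so T_eq⁴ = S(1−A)/(4σ).
T_eq = [8450 × 0.88 / (4 × 5.67×10⁻⁸)]^(1/4) = (3.28×10¹⁰)^(1/4) = 426 K.

T_eq ≈ 426 K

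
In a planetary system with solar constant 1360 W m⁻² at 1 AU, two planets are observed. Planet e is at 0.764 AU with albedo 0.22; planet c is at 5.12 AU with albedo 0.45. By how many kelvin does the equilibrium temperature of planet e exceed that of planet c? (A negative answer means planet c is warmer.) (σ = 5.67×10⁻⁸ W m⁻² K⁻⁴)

ΔT ≈ 193.3 K

T_eq = [S₀(1−A)/(4σd²)]^(1/4), so T ∝ (1−A)^(1/4) / √d.
T₁ = [1360×0.78/(4×5.67×10⁻⁸×0.764²)]^(1/4) = 299.19 K.
T₂ = [1360×0.55/(4×5.67×10⁻⁸×5.12²)]^(1/4) = 105.91 K.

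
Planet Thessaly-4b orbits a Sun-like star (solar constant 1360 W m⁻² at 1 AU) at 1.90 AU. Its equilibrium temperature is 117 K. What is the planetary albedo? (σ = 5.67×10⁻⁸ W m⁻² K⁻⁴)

A ≈ 0.89

Flux at 1.90 AU: S = 1360/1.90² = 377 W m⁻².
From T_eq⁴ = S(1−A)/(4σ): 1−A = 4σT_eq⁴/S.
1−A = 4 × 5.67×10⁻⁸ × (117)⁴ / 377 = 0.113.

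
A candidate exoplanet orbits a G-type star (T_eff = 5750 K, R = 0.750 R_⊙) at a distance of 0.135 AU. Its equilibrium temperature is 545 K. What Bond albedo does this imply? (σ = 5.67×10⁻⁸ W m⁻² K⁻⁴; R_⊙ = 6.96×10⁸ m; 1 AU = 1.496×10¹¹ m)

A ≈ 0.52

R_⋆ = 0.750 × 6.96×10⁸ = 5.22×10⁸ m.
d = 0.135 AU = 2.02×10¹⁰ m.
L = 4πR_⋆²σT_⋆⁴ = 4π(5.22×10⁸)² × 5.67×10⁻⁸ × (5750)⁴ = 2.12×10²⁶ W.
S = L/(4πd²) = 4.14×10⁴ W m⁻².
From T_eq⁴ = S(1−A)/(4σ): 1−A = 4σT_eq⁴/S.
1−A = 4 × 5.67×10⁻⁸ × (545)⁴ / 4.14×10⁴ = 0.483.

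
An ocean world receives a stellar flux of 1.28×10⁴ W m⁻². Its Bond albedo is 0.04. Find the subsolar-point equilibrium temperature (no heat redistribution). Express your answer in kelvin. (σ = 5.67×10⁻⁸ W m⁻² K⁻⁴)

At the subsolar point the surface absorbs S(1−A) and emits σT⁴ per unit area — no factor of 4, since only the local patch is in balance.
T = [1.28×10⁴ × 0.96 / 5.67×10⁻⁸]^(1/4) = (2.17×10¹¹)^(1/4) = 682 K.

T_ss ≈ 682 K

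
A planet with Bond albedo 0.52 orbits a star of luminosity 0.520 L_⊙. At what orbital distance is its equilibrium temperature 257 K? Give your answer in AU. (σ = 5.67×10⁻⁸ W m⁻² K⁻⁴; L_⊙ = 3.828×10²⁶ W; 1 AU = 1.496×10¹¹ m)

d ≈ 0.586 AU

L = 0.520 × 3.828×10²⁶ = 1.99×10²⁶ W.
From T_eq⁴ = L(1−A)/(16πσd²): d = √[L(1−A)/(16πσT_eq⁴)].
d = √[1.99×10²⁶ × 0.48 / (16π × 5.67×10⁻⁸ × (257)⁴)] = 8.77×10¹⁰ m = 0.586 AU.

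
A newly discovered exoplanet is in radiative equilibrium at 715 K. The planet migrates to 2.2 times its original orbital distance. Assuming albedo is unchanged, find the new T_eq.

T_eq ≈ 482 K

T_eq ∝ L^(1/4) · d^(−1/2).
T′ = 715 / 2.2^(1/2) = 482 K.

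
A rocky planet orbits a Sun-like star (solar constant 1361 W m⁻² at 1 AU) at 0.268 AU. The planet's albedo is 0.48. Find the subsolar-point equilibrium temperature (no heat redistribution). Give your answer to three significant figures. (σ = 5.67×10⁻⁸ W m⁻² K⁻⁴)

Flux at 0.268 AU: S = 1361/0.268² = 1.89×10⁴ W m⁻².
At the subsolar point the surface absorbs S(1−A) and emits σT⁴ per unit area — no factor of 4, since only the local patch is in balance.
T = [1.89×10⁴ × 0.52 / 5.67×10⁻⁸]^(1/4) = (1.74×10¹¹)^(1/4) = 646 K.

T_ss ≈ 646 K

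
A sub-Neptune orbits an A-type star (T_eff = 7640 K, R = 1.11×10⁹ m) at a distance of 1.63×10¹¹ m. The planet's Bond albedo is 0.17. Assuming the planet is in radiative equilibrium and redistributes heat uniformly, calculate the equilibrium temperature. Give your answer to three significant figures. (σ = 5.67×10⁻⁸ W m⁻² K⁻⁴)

T_eq ≈ 426 K

L = 4πR_⋆²σT_⋆⁴ = 4π(1.11×10⁹)² × 5.67×10⁻⁸ × (7640)⁴ = 2.99×10²⁷ W.
S = L/(4πd²) = 8960 W m⁻².
Energy balance: absorbed = emitted ⇒ πR²·S(1−A) = 4πR²·σT_eq⁴, so T_eq⁴ = S(1−A)/(4σ).
T_eq = [8960 × 0.83 / (4 × 5.67×10⁻⁸)]^(1/4) = (3.28×10¹⁰)^(1/4) = 426 K.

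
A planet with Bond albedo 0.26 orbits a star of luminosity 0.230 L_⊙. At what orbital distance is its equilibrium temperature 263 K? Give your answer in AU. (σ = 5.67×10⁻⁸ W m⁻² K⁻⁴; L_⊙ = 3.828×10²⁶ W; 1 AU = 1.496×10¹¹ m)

d ≈ 0.462 AU

L = 0.230 × 3.828×10²⁶ = 8.80×10²⁵ W.
From T_eq⁴ = L(1−A)/(16πσd²): d = √[L(1−A)/(16πσT_eq⁴)].
d = √[8.80×10²⁵ × 0.74 / (16π × 5.67×10⁻⁸ × (263)⁴)] = 6.91×10¹⁰ m = 0.462 AU.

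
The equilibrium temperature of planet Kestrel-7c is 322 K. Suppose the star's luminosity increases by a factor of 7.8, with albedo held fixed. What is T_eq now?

T_eq ≈ 538 K

T_eq ∝ L^(1/4) · d^(−1/2).
T′ = 322 × 7.8^(1/4) = 538 K.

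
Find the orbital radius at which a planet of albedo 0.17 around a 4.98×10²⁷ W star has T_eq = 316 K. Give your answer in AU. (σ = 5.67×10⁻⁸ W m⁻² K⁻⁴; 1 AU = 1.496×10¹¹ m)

From T_eq⁴ = L(1−A)/(16πσd²): d = √[L(1−A)/(16πσT_eq⁴)].
d = √[4.98×10²⁷ × 0.83 / (16π × 5.67×10⁻⁸ × (316)⁴)] = 3.81×10¹¹ m = 2.55 AU.

d ≈ 2.55 AU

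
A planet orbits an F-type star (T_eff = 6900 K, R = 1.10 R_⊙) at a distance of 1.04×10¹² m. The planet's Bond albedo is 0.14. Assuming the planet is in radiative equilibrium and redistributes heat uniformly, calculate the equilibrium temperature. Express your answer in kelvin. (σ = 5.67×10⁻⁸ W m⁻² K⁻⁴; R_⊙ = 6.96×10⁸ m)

T_eq ≈ 127 K

R_⋆ = 1.10 × 6.96×10⁸ = 7.66×10⁸ m.
L = 4πR_⋆²σT_⋆⁴ = 4π(7.66×10⁸)² × 5.67×10⁻⁸ × (6900)⁴ = 9.47×10²⁶ W.
S = L/(4πd²) = 69.6 W m⁻².
Energy balance: absorbed = emitted ⇒ πR²·S(1−A) = 4πR²·σT_eq⁴, so T_eq⁴ = S(1−A)/(4σ).
T_eq = [69.6 × 0.86 / (4 × 5.67×10⁻⁸)]^(1/4) = (2.64×10⁸)^(1/4) = 127 K.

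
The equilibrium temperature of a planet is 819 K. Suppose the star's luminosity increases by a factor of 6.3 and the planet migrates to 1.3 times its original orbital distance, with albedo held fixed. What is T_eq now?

T_eq ∝ L^(1/4) · d^(−1/2).
T′ = 819 × 6.3^(1/4) / 1.3^(1/2) = 1140 K.

T_eq ≈ 1140 K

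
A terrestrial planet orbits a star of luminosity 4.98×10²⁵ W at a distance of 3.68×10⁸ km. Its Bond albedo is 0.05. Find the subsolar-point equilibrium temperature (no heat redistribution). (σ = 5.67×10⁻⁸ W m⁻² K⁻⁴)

d = 3.68×10⁸ km = 3.68×10¹¹ m.
Flux: S = L/(4πd²) = 4.98×10²⁵/(4π×(3.68×10¹¹)²) = 29.3 W m⁻².
At the subsolar point the surface absorbs S(1−A) and emits σT⁴ per unit area — no factor of 4, since only the local patch is in balance.
T = [29.3 × 0.95 / 5.67×10⁻⁸]^(1/4) = (4.90×10⁸)^(1/4) = 149 K.

T_ss ≈ 149 K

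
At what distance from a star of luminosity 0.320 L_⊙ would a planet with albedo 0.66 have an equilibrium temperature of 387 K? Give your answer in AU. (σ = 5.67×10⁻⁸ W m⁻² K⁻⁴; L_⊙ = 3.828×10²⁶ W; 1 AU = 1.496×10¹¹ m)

L = 0.320 × 3.828×10²⁶ = 1.22×10²⁶ W.
From T_eq⁴ = L(1−A)/(16πσd²): d = √[L(1−A)/(16πσT_eq⁴)].
d = √[1.22×10²⁶ × 0.34 / (16π × 5.67×10⁻⁸ × (387)⁴)] = 2.55×10¹⁰ m = 0.171 AU.

d ≈ 0.171 AU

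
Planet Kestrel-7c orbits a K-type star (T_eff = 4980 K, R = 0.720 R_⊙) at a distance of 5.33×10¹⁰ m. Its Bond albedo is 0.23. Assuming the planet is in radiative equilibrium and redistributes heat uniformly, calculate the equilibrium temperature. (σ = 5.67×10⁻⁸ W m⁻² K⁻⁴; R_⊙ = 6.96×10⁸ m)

R_⋆ = 0.720 × 6.96×10⁸ = 5.01×10⁸ m.
L = 4πR_⋆²σT_⋆⁴ = 4π(5.01×10⁸)² × 5.67×10⁻⁸ × (4980)⁴ = 1.10×10²⁶ W.
S = L/(4πd²) = 3080 W m⁻².
Energy balance: absorbed = emitted ⇒ πR²·S(1−A) = 4πR²·σT_eq⁴, so T_eq⁴ = S(1−A)/(4σ).
T_eq = [3080 × 0.77 / (4 × 5.67×10⁻⁸)]^(1/4) = (1.05×10¹⁰)^(1/4) = 320 K.

T_eq ≈ 320 K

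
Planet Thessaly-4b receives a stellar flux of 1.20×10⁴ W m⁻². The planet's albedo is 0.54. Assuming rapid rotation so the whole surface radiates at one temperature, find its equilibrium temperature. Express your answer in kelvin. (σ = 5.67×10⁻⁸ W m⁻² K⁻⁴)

T_eq ≈ 395 K

Energy balance: absorbed = emitted ⇒ πR²·S(1−A) = 4πR²·σT_eq⁴, so T_eq⁴ = S(1−A)/(4σ).
T_eq = [1.20×10⁴ × 0.46 / (4 × 5.67×10⁻⁸)]^(1/4) = (2.43×10¹⁰)^(1/4) = 395 K.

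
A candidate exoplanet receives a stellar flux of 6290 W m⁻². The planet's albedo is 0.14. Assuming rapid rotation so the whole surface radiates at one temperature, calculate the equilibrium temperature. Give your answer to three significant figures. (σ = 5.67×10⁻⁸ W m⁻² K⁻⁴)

T_eq ≈ 393 K

Energy balance: absorbed = emitted ⇒ πR²·S(1−A) = 4πR²·σT_eq⁴, so T_eq⁴ = S(1−A)/(4σ).
T_eq = [6290 × 0.86 / (4 × 5.67×10⁻⁸)]^(1/4) = (2.39×10¹⁰)^(1/4) = 393 K.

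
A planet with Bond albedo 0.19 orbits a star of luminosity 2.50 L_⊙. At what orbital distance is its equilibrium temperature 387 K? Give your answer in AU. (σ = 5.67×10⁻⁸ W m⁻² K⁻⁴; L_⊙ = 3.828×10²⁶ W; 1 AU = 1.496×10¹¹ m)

L = 2.50 × 3.828×10²⁶ = 9.57×10²⁶ W.
From T_eq⁴ = L(1−A)/(16πσd²): d = √[L(1−A)/(16πσT_eq⁴)].
d = √[9.57×10²⁶ × 0.81 / (16π × 5.67×10⁻⁸ × (387)⁴)] = 1.10×10¹¹ m = 0.736 AU.

d ≈ 0.736 AU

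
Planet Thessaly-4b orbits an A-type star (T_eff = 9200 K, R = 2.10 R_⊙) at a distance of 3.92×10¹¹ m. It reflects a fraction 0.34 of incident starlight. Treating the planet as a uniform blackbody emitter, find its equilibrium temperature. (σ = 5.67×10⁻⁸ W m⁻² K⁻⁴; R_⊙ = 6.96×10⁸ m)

T_eq ≈ 358 K

R_⋆ = 2.10 × 6.96×10⁸ = 1.46×10⁹ m.
L = 4πR_⋆²σT_⋆⁴ = 4π(1.46×10⁹)² × 5.67×10⁻⁸ × (9200)⁴ = 1.09×10²⁸ W.
S = L/(4πd²) = 5650 W m⁻².
Energy balance: absorbed = emitted ⇒ πR²·S(1−A) = 4πR²·σT_eq⁴, so T_eq⁴ = S(1−A)/(4σ).
T_eq = [5650 × 0.66 / (4 × 5.67×10⁻⁸)]^(1/4) = (1.64×10¹⁰)^(1/4) = 358 K.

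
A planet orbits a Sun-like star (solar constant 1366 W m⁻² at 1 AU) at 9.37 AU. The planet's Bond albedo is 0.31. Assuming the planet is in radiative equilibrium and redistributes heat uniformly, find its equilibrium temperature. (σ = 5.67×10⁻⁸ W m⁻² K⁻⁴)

Flux at 9.37 AU: S = 1366/9.37² = 15.6 W m⁻².
Energy balance: absorbed = emitted ⇒ πR²·S(1−A) = 4πR²·σT_eq⁴, so T_eq⁴ = S(1−A)/(4σ).
T_eq = [15.6 × 0.69 / (4 × 5.67×10⁻⁸)]^(1/4) = (4.73×10⁷)^(1/4) = 82.9 K.

T_eq ≈ 82.9 K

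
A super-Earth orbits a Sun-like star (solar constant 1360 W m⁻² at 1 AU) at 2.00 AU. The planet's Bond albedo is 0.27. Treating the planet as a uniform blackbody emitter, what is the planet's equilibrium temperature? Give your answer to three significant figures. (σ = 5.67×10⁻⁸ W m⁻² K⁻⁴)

T_eq ≈ 182 K

Flux at 2.00 AU: S = 1360/2.00² = 340 W m⁻².
Energy balance: absorbed = emitted ⇒ πR²·S(1−A) = 4πR²·σT_eq⁴, so T_eq⁴ = S(1−A)/(4σ).
T_eq = [340 × 0.73 / (4 × 5.67×10⁻⁸)]^(1/4) = (1.09×10⁹)^(1/4) = 182 K.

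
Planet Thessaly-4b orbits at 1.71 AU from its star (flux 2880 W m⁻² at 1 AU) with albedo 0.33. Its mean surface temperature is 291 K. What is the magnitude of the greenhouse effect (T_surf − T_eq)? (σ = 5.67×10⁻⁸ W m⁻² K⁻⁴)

S = 2880/1.71² = 984.9 W m⁻².
T_eq = [S(1−A)/(4σ)]^(1/4) = [984.9×0.67/(4×5.67×10⁻⁸)]^(1/4) = 232.3 K.
ΔT = T_surf − T_eq = 291 − 232.3.

ΔT ≈ 58.7 K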